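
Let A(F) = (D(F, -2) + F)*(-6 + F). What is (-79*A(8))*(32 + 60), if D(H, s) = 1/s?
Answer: -109020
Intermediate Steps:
A(F) = (-6 + F)*(-½ + F) (A(F) = (1/(-2) + F)*(-6 + F) = (-½ + F)*(-6 + F) = (-6 + F)*(-½ + F))
(-79*A(8))*(32 + 60) = (-79*(3 + 8² - 13/2*8))*(32 + 60) = -79*(3 + 64 - 52)*92 = -79*15*92 = -1185*92 = -109020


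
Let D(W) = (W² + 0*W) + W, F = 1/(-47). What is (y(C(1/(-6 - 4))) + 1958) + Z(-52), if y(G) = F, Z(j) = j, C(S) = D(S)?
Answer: 89581/47 ≈ 1906.0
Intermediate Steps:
F = -1/47 ≈ -0.021277
D(W) = W + W² (D(W) = (W² + 0) + W = W² + W = W + W²)
C(S) = S*(1 + S)
y(G) = -1/47
(y(C(1/(-6 - 4))) + 1958) + Z(-52) = (-1/47 + 1958) - 52 = 92025/47 - 52 = 89581/47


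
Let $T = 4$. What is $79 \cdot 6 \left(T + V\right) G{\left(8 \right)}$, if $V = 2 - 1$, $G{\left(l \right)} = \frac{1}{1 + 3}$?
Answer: $\frac{1185}{2} \approx 592.5$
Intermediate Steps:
$G{\left(l \right)} = \frac{1}{4}$
$V = 1$
$79 \cdot 6 \left(T + V\right) G{\left(8 \right)} = 79 \cdot 6 \left(4 + 1\right) \frac{1}{4} = 79 \cdot 6 \cdot 5 \cdot \frac{1}{4} = 79 \cdot 30 \cdot \frac{1}{4} = 2370 \cdot \frac{1}{4} = \frac{1185}{2}$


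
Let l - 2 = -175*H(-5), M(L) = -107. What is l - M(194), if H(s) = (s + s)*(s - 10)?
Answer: -26141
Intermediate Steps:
H(s) = 2*s*(-10 + s) (H(s) = (2*s)*(-10 + s) = 2*s*(-10 + s))
l = -26248 (l = 2 - 350*(-5)*(-10 - 5) = 2 - 350*(-5)*(-15) = 2 - 175*150 = 2 - 26250 = -26248)
l - M(194) = -26248 - 1*(-107) = -26248 + 107 = -26141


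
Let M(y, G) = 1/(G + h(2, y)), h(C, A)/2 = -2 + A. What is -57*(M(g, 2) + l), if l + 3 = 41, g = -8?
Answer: -12977/6 ≈ -2162.8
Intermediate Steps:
l = 38 (l = -3 + 41 = 38)
h(C, A) = -4 + 2*A (h(C, A) = 2*(-2 + A) = -4 + 2*A)
M(y, G) = 1/(-4 + G + 2*y) (M(y, G) = 1/(G + (-4 + 2*y)) = 1/(-4 + G + 2*y))
-57*(M(g, 2) + l) = -57*(1/(-4 + 2 + 2*(-8)) + 38) = -57*(1/(-4 + 2 - 16) + 38) = -57*(1/(-18) + 38) = -57*(-1/18 + 38) = -57*683/18 = -12977/6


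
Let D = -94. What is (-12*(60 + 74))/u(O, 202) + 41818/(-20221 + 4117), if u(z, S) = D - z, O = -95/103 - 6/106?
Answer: 30031701863/2044410852 ≈ 14.690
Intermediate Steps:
O = -5344/5459 (O = -95*1/103 - 6*1/106 = -95/103 - 3/53 = -5344/5459 ≈ -0.97893)
u(z, S) = -94 - z
(-12*(60 + 74))/u(O, 202) + 41818/(-20221 + 4117) = (-12*(60 + 74))/(-94 - 1*(-5344/5459)) + 41818/(-20221 + 4117) = (-12*134)/(-94 + 5344/5459) + 41818/(-16104) = -1608/(-507802/5459) + 41818*(-1/16104) = -1608*(-5459/507802) - 20909/8052 = 4389036/253901 - 20909/8052 = 30031701863/2044410852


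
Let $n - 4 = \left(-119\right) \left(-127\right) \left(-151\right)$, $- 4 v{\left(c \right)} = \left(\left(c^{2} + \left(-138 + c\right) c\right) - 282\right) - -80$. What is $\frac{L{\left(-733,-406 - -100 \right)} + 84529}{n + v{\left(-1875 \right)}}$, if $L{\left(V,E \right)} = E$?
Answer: $- \frac{168446}{8209017} \approx -0.02052$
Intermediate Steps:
$v{\left(c \right)} = \frac{101}{2} - \frac{c^{2}}{4} - \frac{c \left(-138 + c\right)}{4}$ ($v{\left(c \right)} = - \frac{\left(\left(c^{2} + \left(-138 + c\right) c\right) - 282\right) - -80}{4} = - \frac{\left(\left(c^{2} + c \left(-138 + c\right)\right) - 282\right) + 80}{4} = - \frac{\left(-282 + c^{2} + c \left(-138 + c\right)\right) + 80}{4} = - \frac{-202 + c^{2} + c \left(-138 + c\right)}{4} = \frac{101}{2} - \frac{c^{2}}{4} - \frac{c \left(-138 + c\right)}{4}$)
$n = -2282059$ ($n = 4 + \left(-119\right) \left(-127\right) \left(-151\right) = 4 + 15113 \left(-151\right) = 4 - 2282063 = -2282059$)
$\frac{L{\left(-733,-406 - -100 \right)} + 84529}{n + v{\left(-1875 \right)}} = \frac{\left(-406 - -100\right) + 84529}{-2282059 + \left(\frac{101}{2} - \frac{\left(-1875\right)^{2}}{2} + \frac{69}{2} \left(-1875\right)\right)} = \frac{\left(-406 + 100\right) + 84529}{-2282059 - \frac{3644899}{2}} = \frac{-306 + 84529}{-2282059 - \frac{3644899}{2}} = \frac{84223}{-2282059 - \frac{3644899}{2}} = \frac{84223}{- \frac{8209017}{2}} = 84223 \left(- \frac{2}{8209017}\right) = - \frac{168446}{8209017}$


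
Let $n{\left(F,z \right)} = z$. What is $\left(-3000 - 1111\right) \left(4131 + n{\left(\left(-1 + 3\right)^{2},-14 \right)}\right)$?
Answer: $-16924987$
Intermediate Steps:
$\left(-3000 - 1111\right) \left(4131 + n{\left(\left(-1 + 3\right)^{2},-14 \right)}\right) = \left(-3000 - 1111\right) \left(4131 - 14\right) = \left(-3000 + \left(-1521 + 410\right)\right) 4117 = \left(-3000 - 1111\right) 4117 = \left(-4111\right) 4117 = -16924987$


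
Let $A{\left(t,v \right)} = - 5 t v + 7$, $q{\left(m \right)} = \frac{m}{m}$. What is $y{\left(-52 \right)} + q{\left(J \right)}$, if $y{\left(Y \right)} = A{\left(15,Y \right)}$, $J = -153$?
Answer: $3908$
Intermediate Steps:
$q{\left(m \right)} = 1$
$A{\left(t,v \right)} = 7 - 5 t v$ ($A{\left(t,v \right)} = - 5 t v + 7 = 7 - 5 t v$)
$y{\left(Y \right)} = 7 - 75 Y$
$y{\left(-52 \right)} + q{\left(J \right)} = \left(7 - -3900\right) + 1 = \left(7 + 3900\right) + 1 = 3907 + 1 = 3908$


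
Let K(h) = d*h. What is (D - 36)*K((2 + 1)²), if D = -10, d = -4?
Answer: 1656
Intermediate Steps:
K(h) = -4*h
(D - 36)*K((2 + 1)²) = (-10 - 36)*(-4*(2 + 1)²) = -(-184)*3² = -(-184)*9 = -46*(-36) = 1656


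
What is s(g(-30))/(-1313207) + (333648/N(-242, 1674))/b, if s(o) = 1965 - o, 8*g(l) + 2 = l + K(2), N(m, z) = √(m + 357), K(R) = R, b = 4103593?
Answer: -1125/750404 + 333648*√115/471913195 ≈ 0.0060827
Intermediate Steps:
N(m, z) = √(357 + m)
g(l) = l/8 (g(l) = -¼ + (l + 2)/8 = -¼ + (2 + l)/8 = -¼ + (¼ + l/8) = l/8)
s(g(-30))/(-1313207) + (333648/N(-242, 1674))/b = (1965 - (-30)/8)/(-1313207) + (333648/(√(357 - 242)))/4103593 = (1965 - 1*(-15/4))*(-1/1313207) + (333648/(√115))*(1/4103593) = (1965 + 15/4)*(-1/1313207) + (333648*(√115/115))*(1/4103593) = (7875/4)*(-1/1313207) + (333648*√115/115)*(1/4103593) = -1125/750404 + 333648*√115/471913195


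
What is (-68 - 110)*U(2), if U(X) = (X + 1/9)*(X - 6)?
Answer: 13528/9 ≈ 1503.1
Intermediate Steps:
U(X) = (-6 + X)*(⅑ + X) (U(X) = (X + ⅑)*(-6 + X) = (⅑ + X)*(-6 + X) = (-6 + X)*(⅑ + X))
(-68 - 110)*U(2) = (-68 - 110)*(-⅔ + 2² - 53/9*2) = -178*(-⅔ + 4 - 106/9) = -178*(-76/9) = 13528/9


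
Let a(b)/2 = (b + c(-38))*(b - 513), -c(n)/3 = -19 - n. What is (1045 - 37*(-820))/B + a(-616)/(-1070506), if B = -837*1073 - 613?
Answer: -699657090743/481039364642 ≈ -1.4545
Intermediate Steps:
c(n) = 57 + 3*n (c(n) = -3*(-19 - n) = 57 + 3*n)
B = -898714 (B = -898101 - 613 = -898714)
a(b) = 2*(-513 + b)*(-57 + b) (a(b) = 2*((b + (57 + 3*(-38)))*(b - 513)) = 2*((b + (57 - 114))*(-513 + b)) = 2*((b - 57)*(-513 + b)) = 2*((-57 + b)*(-513 + b)) = 2*((-513 + b)*(-57 + b)) = 2*(-513 + b)*(-57 + b))
(1045 - 37*(-820))/B + a(-616)/(-1070506) = (1045 - 37*(-820))/(-898714) + (58482 - 1140*(-616) + 2*(-616)²)/(-1070506) = (1045 + 30340)*(-1/898714) + (58482 + 702240 + 2*379456)*(-1/1070506) = 31385*(-1/898714) + (58482 + 702240 + 758912)*(-1/1070506) = -31385/898714 + 1519634*(-1/1070506) = -31385/898714 - 759817/535253 = -699657090743/481039364642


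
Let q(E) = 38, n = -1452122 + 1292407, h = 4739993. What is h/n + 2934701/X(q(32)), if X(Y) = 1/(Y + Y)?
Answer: 35622393796347/159715 ≈ 2.2304e+8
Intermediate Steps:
n = -159715
X(Y) = 1/(2*Y)
h/n + 2934701/X(q(32)) = 4739993/(-159715) + 2934701/(((½)/38)) = 4739993*(-1/159715) + 2934701/(((½)*(1/38))) = -4739993/159715 + 2934701/(1/76) = -4739993/159715 + 2934701*76 = -4739993/159715 + 223037276 = 35622393796347/159715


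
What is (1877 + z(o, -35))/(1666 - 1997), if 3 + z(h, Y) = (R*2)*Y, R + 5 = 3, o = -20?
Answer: -2014/331 ≈ -6.0846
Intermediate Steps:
R = -2 (R = -5 + 3 = -2)
z(h, Y) = -3 - 4*Y (z(h, Y) = -3 + (-2*2)*Y = -3 - 4*Y)
(1877 + z(o, -35))/(1666 - 1997) = (1877 + (-3 - 4*(-35)))/(1666 - 1997) = (1877 + (-3 + 140))/(-331) = (1877 + 137)*(-1/331) = 2014*(-1/331) = -2014/331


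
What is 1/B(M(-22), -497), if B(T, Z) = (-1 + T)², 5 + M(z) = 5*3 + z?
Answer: 1/169 ≈ 0.0059172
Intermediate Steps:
M(z) = 10 + z (M(z) = -5 + (5*3 + z) = -5 + (15 + z) = 10 + z)
1/B(M(-22), -497) = 1/((-1 + (10 - 22))²) = 1/((-1 - 12)²) = 1/((-13)²) = 1/169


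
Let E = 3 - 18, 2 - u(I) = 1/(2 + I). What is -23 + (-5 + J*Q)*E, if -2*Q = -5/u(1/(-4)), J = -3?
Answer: 523/4 ≈ 130.75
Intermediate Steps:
u(I) = 2 - 1/(2 + I)
E = -15
Q = 7/4 (Q = -(-5)/(2*((3 + 2/(-4))/(2 + 1/(-4)))) = -(-5)/(2*((3 + 2*(-1/4))/(2 - 1/4))) = -(-5)/(2*((3 - 1/2)/(7/4))) = -(-5)/(2*((4/7)*(5/2))) = -(-5)/(2*10/7) = -(-5)*7/(2*10) = -1/2*(-7/2) = 7/4 ≈ 1.7500)
-23 + (-5 + J*Q)*E = -23 + (-5 - 3*7/4)*(-15) = -23 + (-5 - 21/4)*(-15) = -23 - 41/4*(-15) = -23 + 615/4 = 523/4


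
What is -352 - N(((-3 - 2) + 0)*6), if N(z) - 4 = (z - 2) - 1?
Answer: -323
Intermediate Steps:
N(z) = 1 + z (N(z) = 4 + ((z - 2) - 1) = 4 + ((-2 + z) - 1) = 4 + (-3 + z) = 1 + z)
-352 - N(((-3 - 2) + 0)*6) = -352 - (1 + ((-3 - 2) + 0)*6) = -352 - (1 + (-5 + 0)*6) = -352 - (1 - 5*6) = -352 - (1 - 30) = -352 - 1*(-29) = -352 + 29 = -323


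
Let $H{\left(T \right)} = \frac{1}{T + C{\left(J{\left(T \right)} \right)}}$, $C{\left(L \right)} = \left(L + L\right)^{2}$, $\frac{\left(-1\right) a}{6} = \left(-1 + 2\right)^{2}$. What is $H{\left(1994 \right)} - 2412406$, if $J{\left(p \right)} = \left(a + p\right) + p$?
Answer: $- \frac{153012374959739}{63427290} \approx -2.4124 \cdot 10^{6}$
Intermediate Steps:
$a = -6$ ($a = - 6 \left(-1 + 2\right)^{2} = - 6 \cdot 1^{2} = \left(-6\right) 1 = -6$)
$J{\left(p \right)} = -6 + 2 p$ ($J{\left(p \right)} = \left(-6 + p\right) + p = -6 + 2 p$)
$C{\left(L \right)} = 4 L^{2}$ ($C{\left(L \right)} = \left(2 L\right)^{2} = 4 L^{2}$)
$H{\left(T \right)} = \frac{1}{T + 4 \left(-6 + 2 T\right)^{2}}$
$H{\left(1994 \right)} - 2412406 = \frac{1}{1994 + 16 \left(-3 + 1994\right)^{2}} - 2412406 = \frac{1}{1994 + 16 \cdot 1991^{2}} - 2412406 = \frac{1}{1994 + 16 \cdot 3964081} - 2412406 = \frac{1}{1994 + 63425296} - 2412406 = \frac{1}{63427290} - 2412406 = - \frac{153012374959739}{63427290}$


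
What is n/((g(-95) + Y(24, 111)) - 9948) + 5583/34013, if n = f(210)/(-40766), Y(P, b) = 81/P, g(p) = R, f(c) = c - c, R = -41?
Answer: 5583/34013 ≈ 0.16414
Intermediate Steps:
f(c) = 0
g(p) = -41
n = 0 (n = 0/(-40766) = 0*(-1/40766) = 0)
n/((g(-95) + Y(24, 111)) - 9948) + 5583/34013 = 0/((-41 + 81/24) - 9948) + 5583/34013 = 0/((-41 + 81*(1/24)) - 9948) + 5583*(1/34013) = 0/((-41 + 27/8) - 9948) + 5583/34013 = 0/(-301/8 - 9948) + 5583/34013 = 0/(-79885/8) + 5583/34013 = 0*(-8/79885) + 5583/34013 = 0 + 5583/34013 = 5583/34013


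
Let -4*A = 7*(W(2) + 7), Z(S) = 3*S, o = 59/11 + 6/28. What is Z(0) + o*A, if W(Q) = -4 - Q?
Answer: -859/88 ≈ -9.7614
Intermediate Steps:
o = 859/154 (o = 59*(1/11) + 6*(1/28) = 59/11 + 3/14 = 859/154 ≈ 5.5779)
A = -7/4 (A = -7*((-4 - 1*2) + 7)/4 = -7*((-4 - 2) + 7)/4 = -7*(-6 + 7)/4 = -7/4 ≈ -1.7500)
Z(0) + o*A = 3*0 + (859/154)*(-7/4) = 0 - 859/88 = -859/88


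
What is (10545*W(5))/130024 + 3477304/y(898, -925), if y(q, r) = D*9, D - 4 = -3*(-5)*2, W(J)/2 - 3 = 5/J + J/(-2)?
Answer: 226071327803/19893672 ≈ 11364.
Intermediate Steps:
W(J) = 6 - J + 10/J (W(J) = 6 + 2*(5/J + J/(-2)) = 6 + 2*(5/J + J*(-1/2)) = 6 + 2*(5/J - J/2) = 6 + (-J + 10/J) = 6 - J + 10/J)
D = 34 (D = 4 - 3*(-5)*2 = 4 + 15*2 = 4 + 30 = 34)
y(q, r) = 306 (y(q, r) = 34*9 = 306)
(10545*W(5))/130024 + 3477304/y(898, -925) = (10545*(6 - 1*5 + 10/5))/130024 + 3477304/306 = (10545*(6 - 5 + 10*(1/5)))*(1/130024) + 3477304*(1/306) = (10545*(6 - 5 + 2))*(1/130024) + 1738652/153 = (10545*3)*(1/130024) + 1738652/153 = 31635*(1/130024) + 1738652/153 = 31635/130024 + 1738652/153 = 226071327803/19893672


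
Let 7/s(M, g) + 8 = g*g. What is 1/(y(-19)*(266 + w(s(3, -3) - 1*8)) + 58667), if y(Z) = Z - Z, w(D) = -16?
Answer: 1/58667 ≈ 1.7045e-5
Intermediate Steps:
s(M, g) = 7/(-8 + g**2) (s(M, g) = 7/(-8 + g*g) = 7/(-8 + g**2))
y(Z) = 0
1/(y(-19)*(266 + w(s(3, -3) - 1*8)) + 58667) = 1/(0*(266 - 16) + 58667) = 1/(0*250 + 58667) = 1/(0 + 58667) = 1/58667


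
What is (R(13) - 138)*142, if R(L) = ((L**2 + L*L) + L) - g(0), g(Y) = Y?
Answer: 30246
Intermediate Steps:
R(L) = L + 2*L**2 (R(L) = ((L**2 + L*L) + L) - 1*0 = ((L**2 + L**2) + L) + 0 = (2*L**2 + L) + 0 = (L + 2*L**2) + 0 = L + 2*L**2)
(R(13) - 138)*142 = (13*(1 + 2*13) - 138)*142 = (13*(1 + 26) - 138)*142 = (13*27 - 138)*142 = (351 - 138)*142 = 213*142 = 30246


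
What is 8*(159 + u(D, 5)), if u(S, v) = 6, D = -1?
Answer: 1320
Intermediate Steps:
8*(159 + u(D, 5)) = 8*(159 + 6) = 8*165 = 1320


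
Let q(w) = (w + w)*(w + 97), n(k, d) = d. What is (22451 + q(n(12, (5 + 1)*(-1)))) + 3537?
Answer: 24896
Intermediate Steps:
q(w) = 2*w*(97 + w) (q(w) = (2*w)*(97 + w) = 2*w*(97 + w))
(22451 + q(n(12, (5 + 1)*(-1)))) + 3537 = (22451 + 2*((5 + 1)*(-1))*(97 + (5 + 1)*(-1))) + 3537 = (22451 + 2*(6*(-1))*(97 + 6*(-1))) + 3537 = (22451 + 2*(-6)*(97 - 6)) + 3537 = (22451 + 2*(-6)*91) + 3537 = (22451 - 1092) + 3537 = 21359 + 3537 = 24896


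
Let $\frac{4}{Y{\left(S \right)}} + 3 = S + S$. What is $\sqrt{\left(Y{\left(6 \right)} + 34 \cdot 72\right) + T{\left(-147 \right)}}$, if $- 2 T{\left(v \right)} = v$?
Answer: $\frac{\sqrt{90790}}{6} \approx 50.219$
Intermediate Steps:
$T{\left(v \right)} = - \frac{v}{2}$
$Y{\left(S \right)} = \frac{4}{-3 + 2 S}$ ($Y{\left(S \right)} = \frac{4}{-3 + \left(S + S\right)} = \frac{4}{-3 + 2 S}$)
$\sqrt{\left(Y{\left(6 \right)} + 34 \cdot 72\right) + T{\left(-147 \right)}} = \sqrt{\left(\frac{4}{-3 + 2 \cdot 6} + 34 \cdot 72\right) - - \frac{147}{2}} = \sqrt{\left(\frac{4}{-3 + 12} + 2448\right) + \frac{147}{2}} = \sqrt{\left(\frac{4}{9} + 2448\right) + \frac{147}{2}} = \sqrt{\frac{22036}{9} + \frac{147}{2}} = \sqrt{\frac{45395}{18}} = \frac{\sqrt{90790}}{6}$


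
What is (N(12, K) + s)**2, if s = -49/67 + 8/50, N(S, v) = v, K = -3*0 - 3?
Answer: 35784324/2805625 ≈ 12.754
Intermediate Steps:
K = -3 (K = 0 - 3 = -3)
s = -957/1675 (s = -49*1/67 + 8*(1/50) = -49/67 + 4/25 = -957/1675 ≈ -0.57134)
(N(12, K) + s)**2 = (-3 - 957/1675)**2 = (-5982/1675)**2 = 35784324/2805625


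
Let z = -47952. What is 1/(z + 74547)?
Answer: 1/26595 ≈ 3.7601e-5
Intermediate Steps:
1/(z + 74547) = 1/(-47952 + 74547) = 1/26595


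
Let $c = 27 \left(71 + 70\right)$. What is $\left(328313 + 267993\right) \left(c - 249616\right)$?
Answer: $-146577381554$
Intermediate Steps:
$c = 3807$ ($c = 27 \cdot 141 = 3807$)
$\left(328313 + 267993\right) \left(c - 249616\right) = \left(328313 + 267993\right) \left(3807 - 249616\right) = 596306 \left(-245809\right) = -146577381554$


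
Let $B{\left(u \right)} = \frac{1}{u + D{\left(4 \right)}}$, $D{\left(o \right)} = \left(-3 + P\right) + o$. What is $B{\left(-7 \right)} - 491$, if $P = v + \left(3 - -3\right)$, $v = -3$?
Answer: $- \frac{1474}{3} \approx -491.33$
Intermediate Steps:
$P = 3$ ($P = -3 + \left(3 - -3\right) = -3 + \left(3 + 3\right) = -3 + 6 = 3$)
$D{\left(o \right)} = o$ ($D{\left(o \right)} = \left(-3 + 3\right) + o = 0 + o = o$)
$B{\left(u \right)} = \frac{1}{4 + u}$ ($B{\left(u \right)} = \frac{1}{u + 4} = \frac{1}{4 + u}$)
$B{\left(-7 \right)} - 491 = \frac{1}{4 - 7} - 491 = \frac{1}{-3} - 491 = - \frac{1}{3} - 491 = - \frac{1474}{3}$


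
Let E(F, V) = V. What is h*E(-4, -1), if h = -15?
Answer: 15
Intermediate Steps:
h*E(-4, -1) = -15*(-1) = 15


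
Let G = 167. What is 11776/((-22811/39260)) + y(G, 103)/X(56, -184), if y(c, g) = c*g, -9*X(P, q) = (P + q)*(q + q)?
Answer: -21780923947139/1074489344 ≈ -20271.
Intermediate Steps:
X(P, q) = -2*q*(P + q)/9 (X(P, q) = -(P + q)*(q + q)/9 = -(P + q)*2*q/9 = -2*q*(P + q)/9)
11776/((-22811/39260)) + y(G, 103)/X(56, -184) = 11776/((-22811/39260)) + (167*103)/((-2/9*(-184)*(56 - 184))) = 11776/((-22811*1/39260)) + 17201/((-2/9*(-184)*(-128))) = 11776/(-22811/39260) + 17201/(-47104/9) = 11776*(-39260/22811) + 17201*(-9/47104) = -462325760/22811 - 154809/47104 = -21780923947139/1074489344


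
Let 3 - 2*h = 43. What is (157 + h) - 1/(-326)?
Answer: 44663/326 ≈ 137.00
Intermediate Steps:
h = -20 (h = 3/2 - ½*43 = 3/2 - 43/2 = -20)
(157 + h) - 1/(-326) = (157 - 20) - 1/(-326) = 137 - 1*(-1/326) = 137 + 1/326 = 44663/326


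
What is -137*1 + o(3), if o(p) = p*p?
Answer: -128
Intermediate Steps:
o(p) = p²
-137*1 + o(3) = -137*1 + 3² = -137 + 9 = -128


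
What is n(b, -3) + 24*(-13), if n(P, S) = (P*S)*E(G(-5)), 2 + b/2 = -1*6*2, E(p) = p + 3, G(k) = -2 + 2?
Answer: -60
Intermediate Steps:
G(k) = 0
E(p) = 3 + p
b = -28 (b = -4 + 2*(-1*6*2) = -4 + 2*(-6*2) = -4 + 2*(-12) = -4 - 24 = -28)
n(P, S) = 3*P*S (n(P, S) = (P*S)*(3 + 0) = (P*S)*3 = 3*P*S)
n(b, -3) + 24*(-13) = 3*(-28)*(-3) + 24*(-13) = 252 - 312 = -60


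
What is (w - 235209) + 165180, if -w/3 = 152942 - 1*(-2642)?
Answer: -536781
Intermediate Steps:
w = -466752 (w = -3*(152942 - 1*(-2642)) = -3*(152942 + 2642) = -3*155584 = -466752)
(w - 235209) + 165180 = (-466752 - 235209) + 165180 = -701961 + 165180 = -536781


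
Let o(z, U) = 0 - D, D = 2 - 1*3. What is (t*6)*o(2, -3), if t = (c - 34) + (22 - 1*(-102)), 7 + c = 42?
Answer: 750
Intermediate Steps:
D = -1 (D = 2 - 3 = -1)
c = 35 (c = -7 + 42 = 35)
o(z, U) = 1 (o(z, U) = 0 - 1*(-1) = 0 + 1 = 1)
t = 125 (t = (35 - 34) + (22 - 1*(-102)) = 1 + (22 + 102) = 1 + 124 = 125)
(t*6)*o(2, -3) = (125*6)*1 = 750*1 = 750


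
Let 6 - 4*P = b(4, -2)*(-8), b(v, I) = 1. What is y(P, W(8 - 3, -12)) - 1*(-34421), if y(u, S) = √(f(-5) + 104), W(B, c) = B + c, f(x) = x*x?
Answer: 34421 + √129 ≈ 34432.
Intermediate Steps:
f(x) = x²
P = 7/2 (P = 3/2 - (-8)/4 = 3/2 - ¼*(-8) = 3/2 + 2 = 7/2 ≈ 3.5000)
y(u, S) = √129 (y(u, S) = √((-5)² + 104) = √(25 + 104) = √129)
y(P, W(8 - 3, -12)) - 1*(-34421) = √129 - 1*(-34421) = √129 + 34421 = 34421 + √129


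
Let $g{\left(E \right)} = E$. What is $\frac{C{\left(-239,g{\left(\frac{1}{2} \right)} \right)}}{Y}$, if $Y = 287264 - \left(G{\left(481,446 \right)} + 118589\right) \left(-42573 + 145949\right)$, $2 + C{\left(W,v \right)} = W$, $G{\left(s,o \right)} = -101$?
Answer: $\frac{241}{12248528224} \approx 1.9676 \cdot 10^{-8}$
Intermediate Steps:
$C{\left(W,v \right)} = -2 + W$
$Y = -12248528224$ ($Y = 287264 - \left(-101 + 118589\right) \left(-42573 + 145949\right) = 287264 - 118488 \cdot 103376 = 287264 - 12248815488 = -12248528224$)
$\frac{C{\left(-239,g{\left(\frac{1}{2} \right)} \right)}}{Y} = \frac{-2 - 239}{-12248528224} = \left(-241\right) \left(- \frac{1}{12248528224}\right) = \frac{241}{12248528224}$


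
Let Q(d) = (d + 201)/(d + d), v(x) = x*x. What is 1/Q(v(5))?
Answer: 25/113 ≈ 0.22124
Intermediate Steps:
v(x) = x²
Q(d) = (201 + d)/(2*d) (Q(d) = (201 + d)/((2*d)) = (201 + d)*(1/(2*d)) = (201 + d)/(2*d))
1/Q(v(5)) = 1/((201 + 5²)/(2*(5²))) = 1/((½)*(201 + 25)/25) = 1/((½)*(1/25)*226) = 1/(113/25) = 25/113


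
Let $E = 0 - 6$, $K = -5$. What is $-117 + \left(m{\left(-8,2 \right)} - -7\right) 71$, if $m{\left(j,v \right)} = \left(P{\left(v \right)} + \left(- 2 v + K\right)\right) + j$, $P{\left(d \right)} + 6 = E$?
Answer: $-1679$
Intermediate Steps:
$E = -6$ ($E = 0 - 6 = -6$)
$P{\left(d \right)} = -12$ ($P{\left(d \right)} = -6 - 6 = -12$)
$m{\left(j,v \right)} = -17 + j - 2 v$ ($m{\left(j,v \right)} = \left(-12 - \left(5 + 2 v\right)\right) + j = \left(-17 - 2 v\right) + j = -17 + j - 2 v$)
$-117 + \left(m{\left(-8,2 \right)} - -7\right) 71 = -117 + \left(\left(-17 - 8 - 4\right) - -7\right) 71 = -117 + \left(\left(-17 - 8 - 4\right) + 7\right) 71 = -117 + \left(-29 + 7\right) 71 = -117 - 1562 = -1679$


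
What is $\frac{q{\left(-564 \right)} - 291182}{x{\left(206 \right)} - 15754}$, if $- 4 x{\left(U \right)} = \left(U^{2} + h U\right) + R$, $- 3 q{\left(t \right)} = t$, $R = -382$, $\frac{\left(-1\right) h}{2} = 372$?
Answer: $- \frac{581988}{24097} \approx -24.152$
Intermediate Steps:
$h = -744$ ($h = \left(-2\right) 372 = -744$)
$q{\left(t \right)} = - \frac{t}{3}$
$x{\left(U \right)} = \frac{191}{2} + 186 U - \frac{U^{2}}{4}$ ($x{\left(U \right)} = - \frac{\left(U^{2} - 744 U\right) - 382}{4} = - \frac{-382 + U^{2} - 744 U}{4} = \frac{191}{2} + 186 U - \frac{U^{2}}{4}$)
$\frac{q{\left(-564 \right)} - 291182}{x{\left(206 \right)} - 15754} = \frac{\left(- \frac{1}{3}\right) \left(-564\right) - 291182}{\left(\frac{191}{2} + 186 \cdot 206 - \frac{206^{2}}{4}\right) - 15754} = \frac{188 - 291182}{\left(\frac{191}{2} + 38316 - 10609\right) - 15754} = - \frac{290994}{\left(\frac{191}{2} + 38316 - 10609\right) - 15754} = - \frac{290994}{\frac{55605}{2} - 15754} = - \frac{290994}{\frac{24097}{2}} = \left(-290994\right) \frac{2}{24097} = - \frac{581988}{24097}$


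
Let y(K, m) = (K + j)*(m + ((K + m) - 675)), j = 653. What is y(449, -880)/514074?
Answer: -364762/85679 ≈ -4.2573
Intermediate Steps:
y(K, m) = (653 + K)*(-675 + K + 2*m) (y(K, m) = (K + 653)*(m + ((K + m) - 675)) = (653 + K)*(m + (-675 + K + m)) = (653 + K)*(-675 + K + 2*m))
y(449, -880)/514074 = (-440775 + 449² - 22*449 + 1306*(-880) + 2*449*(-880))/514074 = (-440775 + 201601 - 9878 - 1149280 - 790240)*(1/514074) = -2188572*1/514074 = -364762/85679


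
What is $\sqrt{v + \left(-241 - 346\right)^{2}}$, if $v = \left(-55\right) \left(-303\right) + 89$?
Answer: $3 \sqrt{40147} \approx 601.1$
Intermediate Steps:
$v = 16754$ ($v = 16665 + 89 = 16754$)
$\sqrt{v + \left(-241 - 346\right)^{2}} = \sqrt{16754 + \left(-241 - 346\right)^{2}} = \sqrt{16754 + \left(-587\right)^{2}} = \sqrt{16754 + 344569} = \sqrt{361323} = 3 \sqrt{40147}$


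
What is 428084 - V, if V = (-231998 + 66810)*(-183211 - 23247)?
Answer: -34103956020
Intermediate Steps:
V = 34104384104 (V = -165188*(-206458) = 34104384104)
428084 - V = 428084 - 1*34104384104 = 428084 - 34104384104 = -34103956020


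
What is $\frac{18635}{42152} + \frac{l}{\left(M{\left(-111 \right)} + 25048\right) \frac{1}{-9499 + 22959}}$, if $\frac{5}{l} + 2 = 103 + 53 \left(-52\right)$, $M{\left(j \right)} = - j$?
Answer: $\frac{248385593495}{563126651208} \approx 0.44108$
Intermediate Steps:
$l = - \frac{1}{531}$ ($l = \frac{5}{-2 + \left(103 + 53 \left(-52\right)\right)} = \frac{5}{-2 + \left(103 - 2756\right)} = \frac{5}{-2 - 2653} = \frac{5}{-2655} = 5 \left(- \frac{1}{2655}\right) = - \frac{1}{531} \approx -0.0018832$)
$\frac{18635}{42152} + \frac{l}{\left(M{\left(-111 \right)} + 25048\right) \frac{1}{-9499 + 22959}} = \frac{18635}{42152} - \frac{1}{531 \frac{\left(-1\right) \left(-111\right) + 25048}{-9499 + 22959}} = 18635 \cdot \frac{1}{42152} - \frac{1}{531 \frac{111 + 25048}{13460}} = \frac{18635}{42152} - \frac{1}{531 \cdot 25159 \cdot \frac{1}{13460}} = \frac{18635}{42152} - \frac{1}{531 \cdot \frac{25159}{13460}} = \frac{18635}{42152} - \frac{13460}{13359429} = \frac{248385593495}{563126651208}$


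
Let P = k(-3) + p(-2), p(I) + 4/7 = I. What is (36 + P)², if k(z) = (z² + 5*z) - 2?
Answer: 31684/49 ≈ 646.61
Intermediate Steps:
k(z) = -2 + z² + 5*z
p(I) = -4/7 + I
P = -74/7 (P = (-2 + (-3)² + 5*(-3)) + (-4/7 - 2) = (-2 + 9 - 15) - 18/7 = -8 - 18/7 = -74/7 ≈ -10.571)
(36 + P)² = (36 - 74/7)² = (178/7)² = 31684/49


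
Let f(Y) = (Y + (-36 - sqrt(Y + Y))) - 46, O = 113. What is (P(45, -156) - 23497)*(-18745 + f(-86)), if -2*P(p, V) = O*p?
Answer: 984970127/2 + 52079*I*sqrt(43) ≈ 4.9249e+8 + 3.4151e+5*I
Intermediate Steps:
P(p, V) = -113*p/2
f(Y) = -82 + Y - sqrt(2)*sqrt(Y) (f(Y) = (Y + (-36 - sqrt(2*Y))) - 46 = (Y + (-36 - sqrt(2)*sqrt(Y))) - 46 = (-36 + Y - sqrt(2)*sqrt(Y)) - 46 = -82 + Y - sqrt(2)*sqrt(Y))
(P(45, -156) - 23497)*(-18745 + f(-86)) = (-113/2*45 - 23497)*(-18745 + (-82 - 86 - sqrt(2)*sqrt(-86))) = (-5085/2 - 23497)*(-18745 + (-82 - 86 - sqrt(2)*I*sqrt(86))) = -52079*(-18745 + (-82 - 86 - 2*I*sqrt(43)))/2 = -52079*(-18745 + (-168 - 2*I*sqrt(43)))/2 = -52079*(-18913 - 2*I*sqrt(43))/2 = 984970127/2 + 52079*I*sqrt(43)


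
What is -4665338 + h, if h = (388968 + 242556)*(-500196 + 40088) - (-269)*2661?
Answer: -290573194121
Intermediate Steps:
h = -290568528783 (h = 631524*(-460108) - 1*(-715809) = -290569244592 + 715809 = -290568528783)
-4665338 + h = -4665338 - 290568528783 = -290573194121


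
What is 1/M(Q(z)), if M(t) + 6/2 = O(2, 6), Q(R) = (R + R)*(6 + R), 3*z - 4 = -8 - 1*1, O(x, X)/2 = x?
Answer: 1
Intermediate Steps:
O(x, X) = 2*x
z = -5/3 (z = 4/3 + (-8 - 1*1)/3 = 4/3 + (-8 - 1)/3 = 4/3 + (1/3)*(-9) = 4/3 - 3 = -5/3 ≈ -1.6667)
Q(R) = 2*R*(6 + R) (Q(R) = (2*R)*(6 + R) = 2*R*(6 + R))
M(t) = 1 (M(t) = -3 + 2*2 = -3 + 4 = 1)
1/M(Q(z)) = 1/1 = 1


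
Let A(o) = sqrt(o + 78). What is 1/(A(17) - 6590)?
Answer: -1318/8685601 - sqrt(95)/43428005 ≈ -0.00015197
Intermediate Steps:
A(o) = sqrt(78 + o)
1/(A(17) - 6590) = 1/(sqrt(78 + 17) - 6590) = 1/(sqrt(95) - 6590) = 1/(-6590 + sqrt(95))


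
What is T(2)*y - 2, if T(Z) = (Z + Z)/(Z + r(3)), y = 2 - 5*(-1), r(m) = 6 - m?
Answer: 18/5 ≈ 3.6000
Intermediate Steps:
y = 7 (y = 2 + 5 = 7)
T(Z) = 2*Z/(3 + Z) (T(Z) = (Z + Z)/(Z + (6 - 1*3)) = (2*Z)/(Z + (6 - 3)) = (2*Z)/(Z + 3) = (2*Z)/(3 + Z) = 2*Z/(3 + Z))
T(2)*y - 2 = (2*2/(3 + 2))*7 - 2 = (2*2/5)*7 - 2 = (2*2*(⅕))*7 - 2 = (⅘)*7 - 2 = 28/5 - 2 = 18/5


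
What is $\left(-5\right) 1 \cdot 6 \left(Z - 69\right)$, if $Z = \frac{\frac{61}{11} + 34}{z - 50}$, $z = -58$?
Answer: $\frac{137345}{66} \approx 2081.0$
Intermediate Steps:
$Z = - \frac{145}{396}$ ($Z = \frac{\frac{61}{11} + 34}{-58 - 50} = \frac{61 \cdot \frac{1}{11} + 34}{-108} = \left(\frac{61}{11} + 34\right) \left(- \frac{1}{108}\right) = \frac{435}{11} \left(- \frac{1}{108}\right) = - \frac{145}{396} \approx -0.36616$)
$\left(-5\right) 1 \cdot 6 \left(Z - 69\right) = \left(-5\right) 1 \cdot 6 \left(- \frac{145}{396} - 69\right) = \left(-5\right) 6 \left(- \frac{27469}{396}\right) = \left(-30\right) \left(- \frac{27469}{396}\right) = \frac{137345}{66}$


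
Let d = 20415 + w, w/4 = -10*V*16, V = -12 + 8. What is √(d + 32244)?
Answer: √55219 ≈ 234.99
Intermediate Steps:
V = -4
w = 2560 (w = 4*(-10*(-4)*16) = 4*(40*16) = 4*640 = 2560)
d = 22975 (d = 20415 + 2560 = 22975)
√(d + 32244) = √(22975 + 32244) = √55219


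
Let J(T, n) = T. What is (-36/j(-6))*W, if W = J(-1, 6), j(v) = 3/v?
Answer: -72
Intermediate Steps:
W = -1
(-36/j(-6))*W = -36/(3/(-6))*(-1) = -36/(3*(-1/6))*(-1) = -36/(-1/2)*(-1) = -36*(-2)*(-1) = 72*(-1) = -72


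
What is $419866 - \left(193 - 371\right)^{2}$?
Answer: $388182$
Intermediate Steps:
$419866 - \left(193 - 371\right)^{2} = 419866 - \left(-178\right)^{2} = 419866 - 31684 = 388182$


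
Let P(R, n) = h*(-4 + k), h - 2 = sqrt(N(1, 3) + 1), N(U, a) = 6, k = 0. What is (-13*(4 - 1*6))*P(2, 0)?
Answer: -208 - 104*sqrt(7) ≈ -483.16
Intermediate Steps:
h = 2 + sqrt(7) (h = 2 + sqrt(6 + 1) = 2 + sqrt(7) ≈ 4.6458)
P(R, n) = -8 - 4*sqrt(7) (P(R, n) = (2 + sqrt(7))*(-4 + 0) = (2 + sqrt(7))*(-4) = -8 - 4*sqrt(7))
(-13*(4 - 1*6))*P(2, 0) = (-13*(4 - 1*6))*(-8 - 4*sqrt(7)) = (-13*(4 - 6))*(-8 - 4*sqrt(7)) = (-13*(-2))*(-8 - 4*sqrt(7)) = 26*(-8 - 4*sqrt(7)) = -208 - 104*sqrt(7)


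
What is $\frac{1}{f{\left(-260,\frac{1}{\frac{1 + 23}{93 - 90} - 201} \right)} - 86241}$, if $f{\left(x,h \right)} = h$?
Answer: $- \frac{193}{16644514} \approx -1.1595 \cdot 10^{-5}$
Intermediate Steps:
$\frac{1}{f{\left(-260,\frac{1}{\frac{1 + 23}{93 - 90} - 201} \right)} - 86241} = \frac{1}{\frac{1}{\frac{1 + 23}{93 - 90} - 201} - 86241} = \frac{1}{\frac{1}{\frac{24}{3} - 201} - 86241} = \frac{1}{\frac{1}{24 \cdot \frac{1}{3} - 201} - 86241} = \frac{1}{\frac{1}{8 - 201} - 86241} = \frac{1}{\frac{1}{-193} - 86241} = \frac{1}{- \frac{1}{193} - 86241} = \frac{1}{- \frac{16644514}{193}} = - \frac{193}{16644514}$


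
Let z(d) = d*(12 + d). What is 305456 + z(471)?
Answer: 532949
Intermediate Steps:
305456 + z(471) = 305456 + 471*(12 + 471) = 305456 + 471*483 = 305456 + 227493 = 532949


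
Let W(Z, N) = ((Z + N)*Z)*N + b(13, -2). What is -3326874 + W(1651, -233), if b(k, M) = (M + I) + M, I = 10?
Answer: -548807362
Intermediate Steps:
b(k, M) = 10 + 2*M (b(k, M) = (M + 10) + M = (10 + M) + M = 10 + 2*M)
W(Z, N) = 6 + N*Z*(N + Z) (W(Z, N) = ((Z + N)*Z)*N + (10 + 2*(-2)) = ((N + Z)*Z)*N + (10 - 4) = (Z*(N + Z))*N + 6 = N*Z*(N + Z) + 6 = 6 + N*Z*(N + Z))
-3326874 + W(1651, -233) = -3326874 + (6 - 233*1651**2 + 1651*(-233)**2) = -3326874 + (6 - 233*2725801 + 1651*54289) = -3326874 + (6 - 635111633 + 89631139) = -3326874 - 545480488 = -548807362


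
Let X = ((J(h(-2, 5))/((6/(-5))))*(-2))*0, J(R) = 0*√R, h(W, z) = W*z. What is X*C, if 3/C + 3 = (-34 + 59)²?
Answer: 0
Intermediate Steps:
C = 3/622 (C = 3/(-3 + (-34 + 59)²) = 3/(-3 + 25²) = 3/(-3 + 625) = 3/622 ≈ 0.0048231)
J(R) = 0
X = 0 (X = ((0/((6/(-5))))*(-2))*0 = ((0/((6*(-⅕))))*(-2))*0 = ((0/(-6/5))*(-2))*0 = ((0*(-⅚))*(-2))*0 = (0*(-2))*0 = 0*0 = 0)
X*C = 0*(3/622) = 0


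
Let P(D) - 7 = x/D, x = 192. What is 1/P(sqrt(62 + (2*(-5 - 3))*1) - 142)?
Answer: 18927/106825 + 32*sqrt(46)/106825 ≈ 0.17921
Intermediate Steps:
P(D) = 7 + 192/D
1/P(sqrt(62 + (2*(-5 - 3))*1) - 142) = 1/(7 + 192/(sqrt(62 + (2*(-5 - 3))*1) - 142)) = 1/(7 + 192/(sqrt(62 + (2*(-8))*1) - 142)) = 1/(7 + 192/(sqrt(62 - 16*1) - 142)) = 1/(7 + 192/(sqrt(62 - 16) - 142)) = 1/(7 + 192/(sqrt(46) - 142)) = 1/(7 + 192/(-142 + sqrt(46)))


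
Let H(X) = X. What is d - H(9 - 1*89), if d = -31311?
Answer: -31231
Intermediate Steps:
d - H(9 - 1*89) = -31311 - (9 - 1*89) = -31311 - (9 - 89) = -31311 - 1*(-80) = -31311 + 80 = -31231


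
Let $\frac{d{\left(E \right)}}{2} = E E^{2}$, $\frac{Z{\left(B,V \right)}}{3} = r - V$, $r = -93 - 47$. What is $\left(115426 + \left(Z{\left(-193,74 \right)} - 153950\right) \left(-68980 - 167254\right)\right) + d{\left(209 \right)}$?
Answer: $36538260612$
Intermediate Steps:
$r = -140$ ($r = -93 - 47 = -140$)
$Z{\left(B,V \right)} = -420 - 3 V$ ($Z{\left(B,V \right)} = 3 \left(-140 - V\right) = -420 - 3 V$)
$d{\left(E \right)} = 2 E^{3}$ ($d{\left(E \right)} = 2 E E^{2} = 2 E^{3}$)
$\left(115426 + \left(Z{\left(-193,74 \right)} - 153950\right) \left(-68980 - 167254\right)\right) + d{\left(209 \right)} = \left(115426 + \left(\left(-420 - 222\right) - 153950\right) \left(-68980 - 167254\right)\right) + 2 \cdot 209^{3} = \left(115426 + \left(\left(-420 - 222\right) - 153950\right) \left(-236234\right)\right) + 2 \cdot 9129329 = \left(115426 + \left(-642 - 153950\right) \left(-236234\right)\right) + 18258658 = \left(115426 - -36519886528\right) + 18258658 = \left(115426 + 36519886528\right) + 18258658 = 36520001954 + 18258658 = 36538260612$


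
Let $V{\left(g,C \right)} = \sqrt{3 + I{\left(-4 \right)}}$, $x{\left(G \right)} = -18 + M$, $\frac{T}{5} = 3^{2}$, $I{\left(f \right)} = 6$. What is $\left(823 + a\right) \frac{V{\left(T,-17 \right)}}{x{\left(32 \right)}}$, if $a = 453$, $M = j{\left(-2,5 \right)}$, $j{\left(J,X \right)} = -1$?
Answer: $- \frac{3828}{19} \approx -201.47$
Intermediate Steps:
$M = -1$
$T = 45$ ($T = 5 \cdot 3^{2} = 5 \cdot 9 = 45$)
$x{\left(G \right)} = -19$ ($x{\left(G \right)} = -18 - 1 = -19$)
$V{\left(g,C \right)} = 3$ ($V{\left(g,C \right)} = \sqrt{3 + 6} = \sqrt{9} = 3$)
$\left(823 + a\right) \frac{V{\left(T,-17 \right)}}{x{\left(32 \right)}} = \left(823 + 453\right) \frac{3}{-19} = 1276 \cdot 3 \left(- \frac{1}{19}\right) = 1276 \left(- \frac{3}{19}\right) = - \frac{3828}{19}$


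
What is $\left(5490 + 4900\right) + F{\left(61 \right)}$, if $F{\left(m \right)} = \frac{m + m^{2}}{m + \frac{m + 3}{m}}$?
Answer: $\frac{39556852}{3785} \approx 10451.0$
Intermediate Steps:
$F{\left(m \right)} = \frac{m + m^{2}}{m + \frac{3 + m}{m}}$
$\left(5490 + 4900\right) + F{\left(61 \right)} = \left(5490 + 4900\right) + \frac{61^{2} \left(1 + 61\right)}{3 + 61 + 61^{2}} = 10390 + 3721 \frac{1}{3 + 61 + 3721} \cdot 62 = 10390 + 3721 \cdot \frac{1}{3785} \cdot 62 = 10390 + \frac{230702}{3785} = \frac{39556852}{3785}$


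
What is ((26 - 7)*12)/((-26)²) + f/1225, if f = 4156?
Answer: 772189/207025 ≈ 3.7299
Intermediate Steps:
((26 - 7)*12)/((-26)²) + f/1225 = ((26 - 7)*12)/((-26)²) + 4156/1225 = (19*12)/676 + 4156*(1/1225) = 228*(1/676) + 4156/1225 = 57/169 + 4156/1225 = 772189/207025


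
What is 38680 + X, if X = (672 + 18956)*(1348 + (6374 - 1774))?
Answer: 116786024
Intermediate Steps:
X = 116747344 (X = 19628*(1348 + 4600) = 19628*5948 = 116747344)
38680 + X = 38680 + 116747344 = 116786024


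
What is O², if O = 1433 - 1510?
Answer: 5929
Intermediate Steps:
O = -77
O² = (-77)² = 5929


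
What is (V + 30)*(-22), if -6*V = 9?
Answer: -627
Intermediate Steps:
V = -3/2 (V = -1/6*9 = -3/2 ≈ -1.5000)
(V + 30)*(-22) = (-3/2 + 30)*(-22) = (57/2)*(-22) = -627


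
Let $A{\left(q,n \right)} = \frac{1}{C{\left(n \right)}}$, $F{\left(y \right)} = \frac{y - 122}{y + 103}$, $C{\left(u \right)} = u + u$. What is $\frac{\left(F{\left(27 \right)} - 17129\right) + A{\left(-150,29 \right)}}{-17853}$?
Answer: $\frac{195694}{203957} \approx 0.95949$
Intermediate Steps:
$C{\left(u \right)} = 2 u$
$F{\left(y \right)} = \frac{-122 + y}{103 + y}$
$A{\left(q,n \right)} = \frac{1}{2 n}$
$\frac{\left(F{\left(27 \right)} - 17129\right) + A{\left(-150,29 \right)}}{-17853} = \frac{\left(\frac{-122 + 27}{103 + 27} - 17129\right) + \frac{1}{2 \cdot 29}}{-17853} = \left(\left(\frac{1}{130} \left(-95\right) - 17129\right) + \frac{1}{2} \cdot \frac{1}{29}\right) \left(- \frac{1}{17853}\right) = \left(\left(\frac{1}{130} \left(-95\right) - 17129\right) + \frac{1}{58}\right) \left(- \frac{1}{17853}\right) = \left(\left(- \frac{19}{26} - 17129\right) + \frac{1}{58}\right) \left(- \frac{1}{17853}\right) = \left(- \frac{445373}{26} + \frac{1}{58}\right) \left(- \frac{1}{17853}\right) = \left(- \frac{6457902}{377}\right) \left(- \frac{1}{17853}\right) = \frac{195694}{203957}$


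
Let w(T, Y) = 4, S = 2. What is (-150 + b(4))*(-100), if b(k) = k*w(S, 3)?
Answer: 13400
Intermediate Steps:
b(k) = 4*k (b(k) = k*4 = 4*k)
(-150 + b(4))*(-100) = (-150 + 4*4)*(-100) = (-150 + 16)*(-100) = -134*(-100) = 13400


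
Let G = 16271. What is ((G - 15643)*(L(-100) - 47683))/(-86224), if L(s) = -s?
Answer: 439443/1268 ≈ 346.56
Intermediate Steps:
((G - 15643)*(L(-100) - 47683))/(-86224) = ((16271 - 15643)*(-1*(-100) - 47683))/(-86224) = (628*(100 - 47683))*(-1/86224) = (628*(-47583))*(-1/86224) = -29882124*(-1/86224) = 439443/1268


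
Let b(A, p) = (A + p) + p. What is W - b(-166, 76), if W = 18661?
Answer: 18675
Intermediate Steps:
b(A, p) = A + 2*p
W - b(-166, 76) = 18661 - (-166 + 2*76) = 18661 - (-166 + 152) = 18661 - 1*(-14) = 18661 + 14 = 18675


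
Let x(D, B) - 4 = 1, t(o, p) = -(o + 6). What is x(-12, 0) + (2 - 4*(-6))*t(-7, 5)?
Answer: 31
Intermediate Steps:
t(o, p) = -6 - o (t(o, p) = -(6 + o) = -6 - o)
x(D, B) = 5 (x(D, B) = 4 + 1 = 5)
x(-12, 0) + (2 - 4*(-6))*t(-7, 5) = 5 + (2 - 4*(-6))*(-6 - 1*(-7)) = 5 + (2 + 24)*(-6 + 7) = 5 + 26*1 = 5 + 26 = 31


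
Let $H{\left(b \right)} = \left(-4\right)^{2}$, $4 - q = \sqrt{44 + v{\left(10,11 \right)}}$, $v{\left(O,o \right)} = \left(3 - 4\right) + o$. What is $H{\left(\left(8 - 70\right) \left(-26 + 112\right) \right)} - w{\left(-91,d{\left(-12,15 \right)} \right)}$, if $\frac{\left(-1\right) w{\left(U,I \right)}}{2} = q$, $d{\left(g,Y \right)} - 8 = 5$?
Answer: $24 - 6 \sqrt{6} \approx 9.3031$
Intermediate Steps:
$d{\left(g,Y \right)} = 13$ ($d{\left(g,Y \right)} = 8 + 5 = 13$)
$v{\left(O,o \right)} = -1 + o$
$q = 4 - 3 \sqrt{6}$ ($q = 4 - \sqrt{44 + \left(-1 + 11\right)} = 4 - \sqrt{44 + 10} = 4 - \sqrt{54} = 4 - 3 \sqrt{6} \approx -3.3485$)
$w{\left(U,I \right)} = -8 + 6 \sqrt{6}$ ($w{\left(U,I \right)} = - 2 \left(4 - 3 \sqrt{6}\right) = -8 + 6 \sqrt{6}$)
$H{\left(b \right)} = 16$
$H{\left(\left(8 - 70\right) \left(-26 + 112\right) \right)} - w{\left(-91,d{\left(-12,15 \right)} \right)} = 16 - \left(-8 + 6 \sqrt{6}\right) = 16 + \left(8 - 6 \sqrt{6}\right) = 24 - 6 \sqrt{6}$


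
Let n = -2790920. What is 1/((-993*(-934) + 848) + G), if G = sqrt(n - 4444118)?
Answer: 464155/430883345569 - I*sqrt(7235038)/861766691138 ≈ 1.0772e-6 - 3.1213e-9*I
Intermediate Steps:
G = I*sqrt(7235038) (G = sqrt(-2790920 - 4444118) = sqrt(-7235038) = I*sqrt(7235038) ≈ 2689.8*I)
1/((-993*(-934) + 848) + G) = 1/((-993*(-934) + 848) + I*sqrt(7235038)) = 1/((927462 + 848) + I*sqrt(7235038)) = 1/(928310 + I*sqrt(7235038))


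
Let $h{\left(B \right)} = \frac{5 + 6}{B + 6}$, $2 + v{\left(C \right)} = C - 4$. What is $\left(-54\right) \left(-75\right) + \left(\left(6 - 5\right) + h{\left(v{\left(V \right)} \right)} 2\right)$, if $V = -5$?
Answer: $\frac{20233}{5} \approx 4046.6$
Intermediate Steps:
$v{\left(C \right)} = -6 + C$ ($v{\left(C \right)} = -2 + \left(C - 4\right) = -2 + \left(-4 + C\right) = -6 + C$)
$h{\left(B \right)} = \frac{11}{6 + B}$
$\left(-54\right) \left(-75\right) + \left(\left(6 - 5\right) + h{\left(v{\left(V \right)} \right)} 2\right) = \left(-54\right) \left(-75\right) + \left(\left(6 - 5\right) + \frac{11}{6 - 11} \cdot 2\right) = 4050 + \left(\left(6 - 5\right) + \frac{11}{6 - 11} \cdot 2\right) = 4050 + \left(1 + \frac{11}{-5} \cdot 2\right) = 4050 + \left(1 + 11 \left(- \frac{1}{5}\right) 2\right) = 4050 + \left(1 - \frac{22}{5}\right) = 4050 - \frac{17}{5} = \frac{20233}{5}$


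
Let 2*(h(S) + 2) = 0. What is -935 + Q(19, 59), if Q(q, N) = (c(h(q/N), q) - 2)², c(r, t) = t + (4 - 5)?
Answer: -679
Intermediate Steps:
h(S) = -2 (h(S) = -2 + (½)*0 = -2 + 0 = -2)
c(r, t) = -1 + t (c(r, t) = t - 1 = -1 + t)
Q(q, N) = (-3 + q)² (Q(q, N) = ((-1 + q) - 2)² = (-3 + q)²)
-935 + Q(19, 59) = -935 + (-3 + 19)² = -935 + 16² = -935 + 256 = -679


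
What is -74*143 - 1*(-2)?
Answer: -10580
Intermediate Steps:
-74*143 - 1*(-2) = -10582 + 2 = -10580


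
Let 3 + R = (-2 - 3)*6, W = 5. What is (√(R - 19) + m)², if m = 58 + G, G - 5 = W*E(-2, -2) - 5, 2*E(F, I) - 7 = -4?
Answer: 16953/4 + 262*I*√13 ≈ 4238.3 + 944.65*I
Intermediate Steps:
E(F, I) = 3/2 (E(F, I) = 7/2 + (½)*(-4) = 7/2 - 2 = 3/2)
R = -33 (R = -3 + (-2 - 3)*6 = -3 - 5*6 = -3 - 30 = -33)
G = 15/2 (G = 5 + (5*(3/2) - 5) = 5 + (15/2 - 5) = 5 + 5/2 = 15/2 ≈ 7.5000)
m = 131/2 (m = 58 + 15/2 = 131/2 ≈ 65.500)
(√(R - 19) + m)² = (√(-33 - 19) + 131/2)² = (√(-52) + 131/2)² = (2*I*√13 + 131/2)² = (131/2 + 2*I*√13)²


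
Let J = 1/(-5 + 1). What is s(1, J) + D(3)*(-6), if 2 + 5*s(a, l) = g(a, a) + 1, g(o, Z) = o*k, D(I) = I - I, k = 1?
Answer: 0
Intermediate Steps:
J = -¼ (J = 1/(-4) = -¼ ≈ -0.25000)
D(I) = 0
g(o, Z) = o (g(o, Z) = o*1 = o)
s(a, l) = -⅕ + a/5 (s(a, l) = -⅖ + (a + 1)/5 = -⅖ + (1 + a)/5 = -⅖ + (⅕ + a/5) = -⅕ + a/5)
s(1, J) + D(3)*(-6) = (-⅕ + (⅕)*1) + 0*(-6) = (-⅕ + ⅕) + 0 = 0 + 0 = 0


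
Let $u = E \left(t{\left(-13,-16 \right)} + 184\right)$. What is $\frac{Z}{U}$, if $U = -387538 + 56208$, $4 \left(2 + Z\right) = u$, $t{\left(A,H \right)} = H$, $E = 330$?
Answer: $- \frac{6929}{165665} \approx -0.041825$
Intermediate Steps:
$u = 55440$ ($u = 330 \left(-16 + 184\right) = 330 \cdot 168 = 55440$)
$Z = 13858$ ($Z = -2 + \frac{1}{4} \cdot 55440 = -2 + 13860 = 13858$)
$U = -331330$
$\frac{Z}{U} = \frac{13858}{-331330} = 13858 \left(- \frac{1}{331330}\right) = - \frac{6929}{165665}$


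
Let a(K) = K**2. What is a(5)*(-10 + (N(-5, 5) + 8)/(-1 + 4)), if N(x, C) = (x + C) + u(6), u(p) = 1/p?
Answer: -3275/18 ≈ -181.94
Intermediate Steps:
u(p) = 1/p
N(x, C) = 1/6 + C + x (N(x, C) = (x + C) + 1/6 = (C + x) + 1/6 = 1/6 + C + x)
a(5)*(-10 + (N(-5, 5) + 8)/(-1 + 4)) = 5**2*(-10 + ((1/6 + 5 - 5) + 8)/(-1 + 4)) = 25*(-10 + (1/6 + 8)/3) = 25*(-10 + (49/6)*(1/3)) = 25*(-10 + 49/18) = 25*(-131/18) = -3275/18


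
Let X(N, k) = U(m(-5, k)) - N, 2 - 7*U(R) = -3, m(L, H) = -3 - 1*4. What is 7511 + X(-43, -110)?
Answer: 52883/7 ≈ 7554.7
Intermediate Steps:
m(L, H) = -7 (m(L, H) = -3 - 4 = -7)
U(R) = 5/7 (U(R) = 2/7 - 1/7*(-3) = 2/7 + 3/7 = 5/7)
X(N, k) = 5/7 - N
7511 + X(-43, -110) = 7511 + (5/7 - 1*(-43)) = 7511 + (5/7 + 43) = 7511 + 306/7 = 52883/7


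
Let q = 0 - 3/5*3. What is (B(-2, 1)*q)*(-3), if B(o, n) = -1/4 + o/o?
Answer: 81/20 ≈ 4.0500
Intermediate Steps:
B(o, n) = ¾ (B(o, n) = -1*¼ + 1 = -¼ + 1 = ¾)
q = -9/5 (q = 0 - 3*⅕*3 = 0 - ⅗*3 = 0 - 9/5 = -9/5 ≈ -1.8000)
(B(-2, 1)*q)*(-3) = ((¾)*(-9/5))*(-3) = -27/20*(-3) = 81/20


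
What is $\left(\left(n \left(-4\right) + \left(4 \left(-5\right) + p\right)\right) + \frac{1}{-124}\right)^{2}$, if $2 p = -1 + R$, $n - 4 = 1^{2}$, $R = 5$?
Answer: $\frac{22212369}{15376} \approx 1444.6$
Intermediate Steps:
$n = 5$ ($n = 4 + 1^{2} = 4 + 1 = 5$)
$p = 2$ ($p = \frac{-1 + 5}{2} = \frac{1}{2} \cdot 4 = 2$)
$\left(\left(n \left(-4\right) + \left(4 \left(-5\right) + p\right)\right) + \frac{1}{-124}\right)^{2} = \left(\left(5 \left(-4\right) + \left(4 \left(-5\right) + 2\right)\right) + \frac{1}{-124}\right)^{2} = \left(\left(-20 + \left(-20 + 2\right)\right) - \frac{1}{124}\right)^{2} = \left(\left(-20 - 18\right) - \frac{1}{124}\right)^{2} = \left(-38 - \frac{1}{124}\right)^{2} = \left(- \frac{4713}{124}\right)^{2} = \frac{22212369}{15376}$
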